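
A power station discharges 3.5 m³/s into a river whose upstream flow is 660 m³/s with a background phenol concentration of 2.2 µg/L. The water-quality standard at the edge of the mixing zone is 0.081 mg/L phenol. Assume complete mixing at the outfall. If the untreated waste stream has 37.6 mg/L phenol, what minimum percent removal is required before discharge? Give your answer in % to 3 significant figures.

60.3 %

2.2 µg/L = 0.0022 mg/L.
Mass balance: 0.081·663.5 = 3.5·Cₑ + 660·0.0022.
Cₑ = (53.74 − 1.452) / 3.5 = 14.94 mg/L.
Required removal = 1 − 14.94/37.6 = 60.26 %.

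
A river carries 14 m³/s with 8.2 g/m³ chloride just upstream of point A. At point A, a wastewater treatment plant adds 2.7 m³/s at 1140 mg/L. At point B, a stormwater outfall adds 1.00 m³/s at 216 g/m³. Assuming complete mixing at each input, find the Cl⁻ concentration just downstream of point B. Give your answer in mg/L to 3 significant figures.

After input A: C = (14·8.2 + 2.7·1140) / 16.7 = 191.2 mg/L.
After input B: C = (16.7·191.2 + 1·216) / 17.7 = 192.6 mg/L.

193 mg/L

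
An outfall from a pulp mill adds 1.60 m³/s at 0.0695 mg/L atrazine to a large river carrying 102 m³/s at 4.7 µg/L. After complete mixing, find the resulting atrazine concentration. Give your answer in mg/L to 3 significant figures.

4.7 µg/L = 0.0047 mg/L.
Flow-weighted mixing gives C = (1.6·0.0695 + 102·0.0047) / (1.6 + 102) = 0.5906/103.6 = 0.005701 mg/L.

0.00570 mg/L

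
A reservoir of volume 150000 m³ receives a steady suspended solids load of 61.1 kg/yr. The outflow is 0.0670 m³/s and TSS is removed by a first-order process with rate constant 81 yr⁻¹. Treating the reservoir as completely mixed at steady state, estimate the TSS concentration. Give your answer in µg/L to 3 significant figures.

Outflow Q = 0.0670 m³/s × 3.156e+07 s/yr = 2.114e+06 m³/yr.
Steady-state CSTR mass balance: W = Q·C + k·V·C, so C = W/(Q + kV).
Q + kV = 2.114e+06 + 81·150000 = 1.426e+07 m³/yr.
C = 61.1/1.426e+07 = 4.283e-06 kg/m³ = 0.004283 mg/L = 4.283 µg/L.

4.28 µg/L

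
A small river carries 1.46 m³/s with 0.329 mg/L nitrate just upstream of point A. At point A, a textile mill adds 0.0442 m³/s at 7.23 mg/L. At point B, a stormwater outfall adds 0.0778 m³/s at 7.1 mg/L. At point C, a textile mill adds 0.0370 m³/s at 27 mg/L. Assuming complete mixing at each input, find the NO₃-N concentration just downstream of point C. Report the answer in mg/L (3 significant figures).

After input A: C = (1.46·0.329 + 0.0442·7.23) / 1.504 = 0.5318 mg/L.
After input B: C = (1.504·0.5318 + 0.0778·7.1) / 1.582 = 0.8548 mg/L.
After input C: C = (1.582·0.8548 + 0.037·27) / 1.619 = 1.452 mg/L.

1.45 mg/L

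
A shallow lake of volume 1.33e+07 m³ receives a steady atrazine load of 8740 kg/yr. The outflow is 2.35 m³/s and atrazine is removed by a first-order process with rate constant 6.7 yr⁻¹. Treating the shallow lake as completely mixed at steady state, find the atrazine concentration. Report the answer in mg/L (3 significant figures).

Outflow Q = 2.35 m³/s × 3.156e+07 s/yr = 7.416e+07 m³/yr.
Steady-state CSTR mass balance: W = Q·C + k·V·C, so C = W/(Q + kV).
Q + kV = 7.416e+07 + 6.7·1.33e+07 = 1.633e+08 m³/yr.
C = 8740/1.633e+08 = 5.353e-05 kg/m³ = 0.05353 mg/L.

0.0535 mg/L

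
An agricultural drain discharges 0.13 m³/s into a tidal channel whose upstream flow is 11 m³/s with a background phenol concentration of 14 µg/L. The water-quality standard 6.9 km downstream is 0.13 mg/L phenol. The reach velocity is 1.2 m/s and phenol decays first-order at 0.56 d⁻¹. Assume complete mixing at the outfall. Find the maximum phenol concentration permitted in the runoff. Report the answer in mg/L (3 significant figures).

10.4 mg/L

14 µg/L = 0.014 mg/L.
Travel time to the compliance point: t = 6900/1.2 = 5750 s = 0.06655 d; decay factor exp(−0.56·0.06655) = 0.9634.
So the concentration just after mixing may be at most 0.13/0.9634 = 0.1349 mg/L.
Mass balance: 0.1349·11.13 = 0.13·Cₑ + 11·0.014.
Cₑ = (1.502 − 0.154) / 0.13 = 10.37 mg/L.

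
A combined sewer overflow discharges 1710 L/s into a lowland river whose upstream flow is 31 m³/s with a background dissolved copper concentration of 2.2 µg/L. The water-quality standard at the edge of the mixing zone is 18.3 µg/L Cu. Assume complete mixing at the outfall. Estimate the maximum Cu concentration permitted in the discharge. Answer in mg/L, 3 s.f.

0.310 mg/L

1710 L/s = 1.71 m³/s.
2.2 µg/L = 0.0022 mg/L.
18.3 µg/L = 0.0183 mg/L.
Mass balance: 0.0183·32.71 = 1.71·Cₑ + 31·0.0022.
Cₑ = (0.5986 − 0.0682) / 1.71 = 0.3102 mg/L.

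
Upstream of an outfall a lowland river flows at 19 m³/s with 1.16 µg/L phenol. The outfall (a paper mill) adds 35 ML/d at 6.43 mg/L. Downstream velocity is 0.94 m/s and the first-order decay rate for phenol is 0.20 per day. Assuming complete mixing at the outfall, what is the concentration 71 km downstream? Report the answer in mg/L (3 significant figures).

35 ML/d = 0.4051 m³/s.
1.16 µg/L = 0.00116 mg/L.
After complete mixing, C₀ = (0.4051·6.43 + 19·0.00116) / 19.41 = 0.1354 mg/L.
Travel time t = 7.1e+04 m / 0.94 m/s = 7.553e+04 s = 0.8742 d.
C = 0.1354·exp(−0.20·0.8742) = 0.1354·0.8396 = 0.1137 mg/L.

0.114 mg/L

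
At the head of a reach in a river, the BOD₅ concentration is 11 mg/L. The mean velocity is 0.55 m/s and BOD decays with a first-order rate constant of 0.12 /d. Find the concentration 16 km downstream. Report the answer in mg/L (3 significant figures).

Travel time t = 16 km / 0.55 m/s = 1.6e+04/0.55 = 2.909e+04 s = 0.3367 d.
First-order decay: C = 11·exp(−0.12·0.3367) = 11·0.9604 = 10.56 mg/L.

10.6 mg/L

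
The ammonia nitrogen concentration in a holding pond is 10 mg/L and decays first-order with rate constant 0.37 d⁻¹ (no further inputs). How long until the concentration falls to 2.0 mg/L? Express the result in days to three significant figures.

4.35 d

t = ln(C₀/C)/k = ln(10/2.0)/0.37 = 1.609/0.37 = 4.35 d.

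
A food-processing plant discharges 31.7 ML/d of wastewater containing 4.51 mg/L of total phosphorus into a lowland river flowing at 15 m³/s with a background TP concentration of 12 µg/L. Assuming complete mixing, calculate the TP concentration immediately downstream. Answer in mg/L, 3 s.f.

31.7 ML/d = 0.3669 m³/s.
12 µg/L = 0.012 mg/L.
Conservation of mass across the mixing zone: C = (0.3669·4.51 + 15·0.012) / (0.3669 + 15) = 1.835/15.37 = 0.1194 mg/L.

0.119 mg/L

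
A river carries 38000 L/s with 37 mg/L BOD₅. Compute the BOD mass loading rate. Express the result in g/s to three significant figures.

38000 L/s = 38 m³/s.
Mass flux = Q·C = 38 m³/s × 37 g/m³ = 1406 g/s.

1410 g/s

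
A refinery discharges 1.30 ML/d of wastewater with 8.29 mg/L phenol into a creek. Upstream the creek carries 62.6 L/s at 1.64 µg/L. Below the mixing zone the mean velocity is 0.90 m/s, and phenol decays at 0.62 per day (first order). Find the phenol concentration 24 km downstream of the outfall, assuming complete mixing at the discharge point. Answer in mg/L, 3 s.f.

1.30 ML/d = 0.01505 m³/s.
62.6 L/s = 0.0626 m³/s.
1.64 µg/L = 0.00164 mg/L.
After complete mixing, C₀ = (0.01505·8.29 + 0.0626·0.00164) / 0.07765 = 1.608 mg/L.
Travel time t = 2.4e+04 m / 0.90 m/s = 2.667e+04 s = 0.3086 d.
C = 1.608·exp(−0.62·0.3086) = 1.608·0.8258 = 1.328 mg/L.

1.33 mg/L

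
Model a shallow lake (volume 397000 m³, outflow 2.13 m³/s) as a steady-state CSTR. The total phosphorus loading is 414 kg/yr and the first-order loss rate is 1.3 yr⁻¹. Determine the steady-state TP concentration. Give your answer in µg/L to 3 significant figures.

6.11 µg/L

Outflow Q = 2.13 m³/s × 3.156e+07 s/yr = 6.722e+07 m³/yr.
Steady-state CSTR mass balance: W = Q·C + k·V·C, so C = W/(Q + kV).
Q + kV = 6.722e+07 + 1.3·397000 = 6.773e+07 m³/yr.
C = 414/6.773e+07 = 6.112e-06 kg/m³ = 0.006112 mg/L = 6.112 µg/L.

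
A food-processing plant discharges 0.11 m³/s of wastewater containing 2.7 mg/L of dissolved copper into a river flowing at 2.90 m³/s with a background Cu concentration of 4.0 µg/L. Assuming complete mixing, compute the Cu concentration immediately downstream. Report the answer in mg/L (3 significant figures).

4.0 µg/L = 0.004 mg/L.
Flow-weighted mixing gives C = (0.11·2.7 + 2.9·0.004) / (0.11 + 2.9) = 0.3086/3.01 = 0.1025 mg/L.

0.103 mg/L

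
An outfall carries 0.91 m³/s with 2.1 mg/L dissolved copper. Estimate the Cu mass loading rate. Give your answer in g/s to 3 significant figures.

1.91 g/s

Mass flux = Q·C = 0.91 m³/s × 2.1 g/m³ = 1.911 g/s.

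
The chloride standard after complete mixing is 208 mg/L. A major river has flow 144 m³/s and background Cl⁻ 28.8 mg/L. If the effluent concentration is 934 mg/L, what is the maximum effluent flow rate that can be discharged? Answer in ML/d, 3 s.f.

Mass balance at complete mixing: C_std·(Q_w + Q_r) = Q_w·C_e + Q_r·C_b.
Rearranging, Q_w = Q_r·(C_std − C_b)/(C_e − C_std) = 144·(208 − 28.8) / (934 − 208) = 35.54 m³/s.
= 3071 ML/d.

3070 ML/d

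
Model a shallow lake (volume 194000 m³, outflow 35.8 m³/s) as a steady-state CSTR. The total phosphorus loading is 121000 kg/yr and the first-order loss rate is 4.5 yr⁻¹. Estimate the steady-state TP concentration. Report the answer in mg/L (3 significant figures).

0.107 mg/L

Outflow Q = 35.8 m³/s × 3.156e+07 s/yr = 1.13e+09 m³/yr.
Steady-state CSTR mass balance: W = Q·C + k·V·C, so C = W/(Q + kV).
Q + kV = 1.13e+09 + 4.5·194000 = 1.131e+09 m³/yr.
C = 121000/1.131e+09 = 0.000107 kg/m³ = 0.107 mg/L.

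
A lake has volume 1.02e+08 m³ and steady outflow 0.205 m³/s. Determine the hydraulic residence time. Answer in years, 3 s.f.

15.8 yr

Q = 0.205 m³/s × 3.156e+07 s/yr = 6.469e+06 m³/yr.
Hydraulic residence time τ = V/Q = 1.02e+08/6.469e+06 = 15.77 yr.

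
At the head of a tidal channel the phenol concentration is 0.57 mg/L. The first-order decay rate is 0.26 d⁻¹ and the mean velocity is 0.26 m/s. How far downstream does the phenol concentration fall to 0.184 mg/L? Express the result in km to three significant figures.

From C = C₀·e^(−kt), t = ln(C₀/C)/k = ln(0.57/0.184)/0.26 = 1.131/0.26 = 4.349 d.
Distance = v·t = 0.26 m/s × 3.757e+05 s = 9.769e+04 m = 97.69 km.

97.7 km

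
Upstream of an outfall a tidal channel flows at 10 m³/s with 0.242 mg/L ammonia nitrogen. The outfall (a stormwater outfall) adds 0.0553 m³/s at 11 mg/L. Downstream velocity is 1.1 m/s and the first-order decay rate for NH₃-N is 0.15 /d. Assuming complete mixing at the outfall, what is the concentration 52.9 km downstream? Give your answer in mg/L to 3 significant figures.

After complete mixing, C₀ = (0.0553·11 + 10·0.242) / 10.06 = 0.3012 mg/L.
Travel time t = 5.29e+04 m / 1.1 m/s = 4.809e+04 s = 0.5566 d.
C = 0.3012·exp(−0.15·0.5566) = 0.3012·0.9199 = 0.277 mg/L.

0.277 mg/L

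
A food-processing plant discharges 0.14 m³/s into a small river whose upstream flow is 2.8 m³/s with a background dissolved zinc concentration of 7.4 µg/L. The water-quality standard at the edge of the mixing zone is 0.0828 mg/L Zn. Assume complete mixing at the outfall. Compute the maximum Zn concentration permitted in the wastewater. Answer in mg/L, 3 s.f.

1.59 mg/L

7.4 µg/L = 0.0074 mg/L.
Mass balance: 0.0828·2.94 = 0.14·Cₑ + 2.8·0.0074.
Cₑ = (0.2434 − 0.02072) / 0.14 = 1.591 mg/L.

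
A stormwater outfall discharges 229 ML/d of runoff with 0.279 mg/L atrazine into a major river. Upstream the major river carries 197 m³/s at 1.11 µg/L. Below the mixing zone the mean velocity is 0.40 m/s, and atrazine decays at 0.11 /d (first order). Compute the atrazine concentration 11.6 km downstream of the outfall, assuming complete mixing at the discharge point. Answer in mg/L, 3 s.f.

229 ML/d = 2.65 m³/s.
1.11 µg/L = 0.00111 mg/L.
After complete mixing, C₀ = (2.65·0.279 + 197·0.00111) / 199.7 = 0.004799 mg/L.
Travel time t = 1.16e+04 m / 0.40 m/s = 2.9e+04 s = 0.3356 d.
C = 0.004799·exp(−0.11·0.3356) = 0.004799·0.9638 = 0.004625 mg/L.

0.00463 mg/L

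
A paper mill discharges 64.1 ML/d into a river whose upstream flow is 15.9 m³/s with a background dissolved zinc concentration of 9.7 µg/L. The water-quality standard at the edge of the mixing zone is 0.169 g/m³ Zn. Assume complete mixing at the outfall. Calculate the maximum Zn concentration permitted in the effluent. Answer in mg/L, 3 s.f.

64.1 ML/d = 0.7419 m³/s.
9.7 µg/L = 0.0097 mg/L.
Mass balance: 0.169·16.64 = 0.7419·Cₑ + 15.9·0.0097.
Cₑ = (2.812 − 0.1542) / 0.7419 = 3.583 mg/L.

3.58 mg/L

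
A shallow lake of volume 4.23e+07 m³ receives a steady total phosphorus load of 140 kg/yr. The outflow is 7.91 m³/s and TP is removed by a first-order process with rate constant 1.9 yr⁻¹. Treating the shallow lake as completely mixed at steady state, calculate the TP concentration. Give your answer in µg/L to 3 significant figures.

0.424 µg/L

Outflow Q = 7.91 m³/s × 3.156e+07 s/yr = 2.496e+08 m³/yr.
Steady-state CSTR mass balance: W = Q·C + k·V·C, so C = W/(Q + kV).
Q + kV = 2.496e+08 + 1.9·4.23e+07 = 3.3e+08 m³/yr.
C = 140/3.3e+08 = 4.243e-07 kg/m³ = 0.0004243 mg/L = 0.4243 µg/L.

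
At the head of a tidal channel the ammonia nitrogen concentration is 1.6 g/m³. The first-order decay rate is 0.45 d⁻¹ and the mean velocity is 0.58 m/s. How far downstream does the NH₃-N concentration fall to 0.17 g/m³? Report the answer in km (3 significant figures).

250 km

From C = C₀·e^(−kt), t = ln(C₀/C)/k = ln(1.6/0.17)/0.45 = 2.242/0.45 = 4.982 d.
Distance = v·t = 0.58 m/s × 4.305e+05 s = 2.497e+05 m = 249.7 km.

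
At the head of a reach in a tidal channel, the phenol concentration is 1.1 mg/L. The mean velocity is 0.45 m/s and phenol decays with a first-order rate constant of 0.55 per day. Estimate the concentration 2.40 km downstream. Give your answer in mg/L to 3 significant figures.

Travel time t = 2.40 km / 0.45 m/s = 2400/0.45 = 5333 s = 0.06173 d.
First-order decay: C = 1.1·exp(−0.55·0.06173) = 1.1·0.9666 = 1.063 mg/L.

1.06 mg/L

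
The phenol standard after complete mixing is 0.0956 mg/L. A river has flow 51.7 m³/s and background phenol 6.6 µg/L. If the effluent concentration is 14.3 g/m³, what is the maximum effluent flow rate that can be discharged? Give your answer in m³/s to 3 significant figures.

0.324 m³/s

6.6 µg/L = 0.0066 mg/L.
Mass balance at complete mixing: C_std·(Q_w + Q_r) = Q_w·C_e + Q_r·C_b.
Rearranging, Q_w = Q_r·(C_std − C_b)/(C_e − C_std) = 51.7·(0.0956 − 0.0066) / (14.3 − 0.0956) = 0.3239 m³/s.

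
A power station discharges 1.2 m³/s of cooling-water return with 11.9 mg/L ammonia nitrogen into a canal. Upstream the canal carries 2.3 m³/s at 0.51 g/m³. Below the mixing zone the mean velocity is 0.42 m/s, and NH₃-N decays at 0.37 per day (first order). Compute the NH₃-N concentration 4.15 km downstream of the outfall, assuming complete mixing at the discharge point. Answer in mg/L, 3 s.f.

After complete mixing, C₀ = (1.2·11.9 + 2.3·0.51) / 3.5 = 4.415 mg/L.
Travel time t = 4150 m / 0.42 m/s = 9881 s = 0.1144 d.
C = 4.415·exp(−0.37·0.1144) = 4.415·0.9586 = 4.232 mg/L.

4.23 mg/L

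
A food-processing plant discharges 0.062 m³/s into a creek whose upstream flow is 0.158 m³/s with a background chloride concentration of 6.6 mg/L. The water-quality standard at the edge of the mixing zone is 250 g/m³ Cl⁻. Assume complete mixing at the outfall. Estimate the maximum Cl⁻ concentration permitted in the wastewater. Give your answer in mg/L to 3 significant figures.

870 mg/L

Mass balance: 250·0.22 = 0.062·Cₑ + 0.158·6.6.
Cₑ = (55 − 1.043) / 0.062 = 870.3 mg/L.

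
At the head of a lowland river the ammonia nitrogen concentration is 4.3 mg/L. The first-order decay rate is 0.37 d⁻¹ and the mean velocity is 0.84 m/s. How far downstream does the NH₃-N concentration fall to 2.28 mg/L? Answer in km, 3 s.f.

124 km

From C = C₀·e^(−kt), t = ln(C₀/C)/k = ln(4.3/2.28)/0.37 = 0.6344/0.37 = 1.715 d.
Distance = v·t = 0.84 m/s × 1.482e+05 s = 1.244e+05 m = 124.4 km.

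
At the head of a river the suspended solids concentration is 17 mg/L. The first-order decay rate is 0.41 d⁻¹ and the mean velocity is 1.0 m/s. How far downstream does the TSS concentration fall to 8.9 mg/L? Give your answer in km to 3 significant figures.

136 km

From C = C₀·e^(−kt), t = ln(C₀/C)/k = ln(17/8.9)/0.41 = 0.6472/0.41 = 1.578 d.
Distance = v·t = 1.0 m/s × 1.364e+05 s = 1.364e+05 m = 136.4 km.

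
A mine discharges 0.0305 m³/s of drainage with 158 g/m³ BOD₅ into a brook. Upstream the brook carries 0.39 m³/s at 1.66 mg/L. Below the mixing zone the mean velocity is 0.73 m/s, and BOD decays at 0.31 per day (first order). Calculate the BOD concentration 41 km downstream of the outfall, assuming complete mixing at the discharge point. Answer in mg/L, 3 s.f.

After complete mixing, C₀ = (0.0305·158 + 0.39·1.66) / 0.4205 = 13 mg/L.
Travel time t = 4.1e+04 m / 0.73 m/s = 5.616e+04 s = 0.6501 d.
C = 13·exp(−0.31·0.6501) = 13·0.8175 = 10.63 mg/L.

10.6 mg/L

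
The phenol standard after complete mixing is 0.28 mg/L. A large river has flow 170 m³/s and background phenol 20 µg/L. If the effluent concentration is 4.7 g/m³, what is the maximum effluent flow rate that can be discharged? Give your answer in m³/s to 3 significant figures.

10.0 m³/s

20 µg/L = 0.02 mg/L.
Mass balance at complete mixing: C_std·(Q_w + Q_r) = Q_w·C_e + Q_r·C_b.
Rearranging, Q_w = Q_r·(C_std − C_b)/(C_e − C_std) = 170·(0.28 − 0.02) / (4.7 − 0.28) = 10 m³/s.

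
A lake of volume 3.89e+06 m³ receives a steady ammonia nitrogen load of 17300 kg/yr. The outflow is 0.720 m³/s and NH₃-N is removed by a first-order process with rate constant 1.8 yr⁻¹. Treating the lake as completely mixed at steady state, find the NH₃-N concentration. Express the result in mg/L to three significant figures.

Outflow Q = 0.720 m³/s × 3.156e+07 s/yr = 2.272e+07 m³/yr.
Steady-state CSTR mass balance: W = Q·C + k·V·C, so C = W/(Q + kV).
Q + kV = 2.272e+07 + 1.8·3.89e+06 = 2.972e+07 m³/yr.
C = 17300/2.972e+07 = 0.000582 kg/m³ = 0.582 mg/L.

0.582 mg/L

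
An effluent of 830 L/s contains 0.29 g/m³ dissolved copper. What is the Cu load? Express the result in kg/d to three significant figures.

20.8 kg/d

830 L/s = 0.83 m³/s.
Mass flux = Q·C = 0.83 m³/s × 0.29 g/m³ = 0.2407 g/s.
= 0.2407 g/s × 86.4 = 20.8 kg/d.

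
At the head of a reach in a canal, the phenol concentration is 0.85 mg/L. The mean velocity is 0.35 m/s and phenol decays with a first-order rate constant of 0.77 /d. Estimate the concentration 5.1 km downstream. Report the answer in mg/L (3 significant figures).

Travel time t = 5.1 km / 0.35 m/s = 5100/0.35 = 1.457e+04 s = 0.1687 d.
First-order decay: C = 0.85·exp(−0.77·0.1687) = 0.85·0.8782 = 0.7465 mg/L.

0.746 mg/L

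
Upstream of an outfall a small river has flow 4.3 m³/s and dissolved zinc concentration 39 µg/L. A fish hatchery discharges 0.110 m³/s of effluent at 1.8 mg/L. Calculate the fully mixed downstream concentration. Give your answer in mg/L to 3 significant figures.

39 µg/L = 0.039 mg/L.
Flow-weighted mixing gives C = (0.11·1.8 + 4.3·0.039) / (0.11 + 4.3) = 0.3657/4.41 = 0.08293 mg/L.

0.0829 mg/L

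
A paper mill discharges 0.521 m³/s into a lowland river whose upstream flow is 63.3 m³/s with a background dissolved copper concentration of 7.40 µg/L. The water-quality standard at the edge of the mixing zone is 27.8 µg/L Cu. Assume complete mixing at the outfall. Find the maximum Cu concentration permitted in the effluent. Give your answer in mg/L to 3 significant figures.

2.51 mg/L

7.40 µg/L = 0.0074 mg/L.
27.8 µg/L = 0.0278 mg/L.
Mass balance: 0.0278·63.82 = 0.521·Cₑ + 63.3·0.0074.
Cₑ = (1.774 − 0.4684) / 0.521 = 2.506 mg/L.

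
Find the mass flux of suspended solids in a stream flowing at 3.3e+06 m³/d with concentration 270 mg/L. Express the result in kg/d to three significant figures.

3.3e+06 m³/d = 38.19 m³/s.
Mass flux = Q·C = 38.19 m³/s × 270 g/m³ = 1.031e+04 g/s.
= 1.031e+04 g/s × 86.4 = 8.91e+05 kg/d.

891000 kg/d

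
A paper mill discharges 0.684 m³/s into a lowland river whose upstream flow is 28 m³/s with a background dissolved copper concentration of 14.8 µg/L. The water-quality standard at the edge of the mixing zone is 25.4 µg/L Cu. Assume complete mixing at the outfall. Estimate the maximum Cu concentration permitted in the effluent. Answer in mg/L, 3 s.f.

0.459 mg/L

14.8 µg/L = 0.0148 mg/L.
25.4 µg/L = 0.0254 mg/L.
Mass balance: 0.0254·28.68 = 0.684·Cₑ + 28·0.0148.
Cₑ = (0.7286 − 0.4144) / 0.684 = 0.4593 mg/L.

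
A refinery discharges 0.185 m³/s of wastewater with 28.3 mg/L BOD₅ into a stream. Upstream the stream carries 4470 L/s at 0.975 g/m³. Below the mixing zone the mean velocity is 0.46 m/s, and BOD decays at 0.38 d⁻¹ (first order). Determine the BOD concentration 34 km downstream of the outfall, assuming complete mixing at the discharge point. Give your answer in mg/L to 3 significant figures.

4470 L/s = 4.47 m³/s.
After complete mixing, C₀ = (0.185·28.3 + 4.47·0.975) / 4.655 = 2.061 mg/L.
Travel time t = 3.4e+04 m / 0.46 m/s = 7.391e+04 s = 0.8555 d.
C = 2.061·exp(−0.38·0.8555) = 2.061·0.7225 = 1.489 mg/L.

1.49 mg/L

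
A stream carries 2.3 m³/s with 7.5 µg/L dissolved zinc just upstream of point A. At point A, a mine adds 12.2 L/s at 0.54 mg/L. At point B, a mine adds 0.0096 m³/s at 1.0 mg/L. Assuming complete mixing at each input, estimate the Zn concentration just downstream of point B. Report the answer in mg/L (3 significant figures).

0.0144 mg/L

7.5 µg/L = 0.0075 mg/L.
12.2 L/s = 0.0122 m³/s.
After input A: C = (2.3·0.0075 + 0.0122·0.54) / 2.312 = 0.01031 mg/L.
After input B: C = (2.312·0.01031 + 0.0096·1) / 2.322 = 0.0144 mg/L.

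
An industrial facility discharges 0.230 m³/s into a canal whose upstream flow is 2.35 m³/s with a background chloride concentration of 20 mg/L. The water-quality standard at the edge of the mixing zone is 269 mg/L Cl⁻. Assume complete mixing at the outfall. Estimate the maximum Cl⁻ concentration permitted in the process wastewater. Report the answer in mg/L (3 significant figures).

Mass balance: 269·2.58 = 0.23·Cₑ + 2.35·20.
Cₑ = (694 − 47) / 0.23 = 2813 mg/L.

2810 mg/L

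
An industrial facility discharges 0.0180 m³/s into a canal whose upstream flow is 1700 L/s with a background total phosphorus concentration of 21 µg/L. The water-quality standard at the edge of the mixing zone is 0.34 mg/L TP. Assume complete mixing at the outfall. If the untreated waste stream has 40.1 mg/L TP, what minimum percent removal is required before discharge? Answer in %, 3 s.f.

1700 L/s = 1.7 m³/s.
21 µg/L = 0.021 mg/L.
Mass balance: 0.34·1.718 = 0.018·Cₑ + 1.7·0.021.
Cₑ = (0.5841 − 0.0357) / 0.018 = 30.47 mg/L.
Required removal = 1 − 30.47/40.1 = 24.02 %.

24.0 %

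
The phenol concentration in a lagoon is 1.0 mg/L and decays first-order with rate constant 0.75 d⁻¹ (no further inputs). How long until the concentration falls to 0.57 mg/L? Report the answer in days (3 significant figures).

t = ln(C₀/C)/k = ln(1.0/0.57)/0.75 = 0.5621/0.75 = 0.7495 d.

0.749 d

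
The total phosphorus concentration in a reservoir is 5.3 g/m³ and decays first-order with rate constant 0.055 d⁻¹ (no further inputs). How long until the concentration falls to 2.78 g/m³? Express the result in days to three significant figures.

11.7 d

t = ln(C₀/C)/k = ln(5.3/2.78)/0.055 = 0.6453/0.055 = 11.73 d.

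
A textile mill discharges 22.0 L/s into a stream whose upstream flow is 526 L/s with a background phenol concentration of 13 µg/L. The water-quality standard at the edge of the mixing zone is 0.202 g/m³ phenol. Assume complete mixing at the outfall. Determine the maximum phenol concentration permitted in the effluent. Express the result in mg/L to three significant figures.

4.72 mg/L

22.0 L/s = 0.022 m³/s.
526 L/s = 0.526 m³/s.
13 µg/L = 0.013 mg/L.
Mass balance: 0.202·0.548 = 0.022·Cₑ + 0.526·0.013.
Cₑ = (0.1107 − 0.006838) / 0.022 = 4.721 mg/L.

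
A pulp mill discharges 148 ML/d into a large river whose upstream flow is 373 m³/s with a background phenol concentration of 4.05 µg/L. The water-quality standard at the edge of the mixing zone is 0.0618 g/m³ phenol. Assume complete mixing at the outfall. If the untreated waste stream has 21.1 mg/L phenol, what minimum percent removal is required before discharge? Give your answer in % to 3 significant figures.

40.1 %

148 ML/d = 1.713 m³/s.
4.05 µg/L = 0.00405 mg/L.
Mass balance: 0.0618·374.7 = 1.713·Cₑ + 373·0.00405.
Cₑ = (23.16 − 1.511) / 1.713 = 12.64 mg/L.
Required removal = 1 − 12.64/21.1 = 40.11 %.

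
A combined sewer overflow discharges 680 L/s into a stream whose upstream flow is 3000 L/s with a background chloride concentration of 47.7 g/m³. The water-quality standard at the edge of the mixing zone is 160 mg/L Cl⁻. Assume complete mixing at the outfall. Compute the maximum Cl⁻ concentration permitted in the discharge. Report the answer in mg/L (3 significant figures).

680 L/s = 0.68 m³/s.
3000 L/s = 3 m³/s.
Mass balance: 160·3.68 = 0.68·Cₑ + 3·47.7.
Cₑ = (588.8 − 143.1) / 0.68 = 655.4 mg/L.

655 mg/L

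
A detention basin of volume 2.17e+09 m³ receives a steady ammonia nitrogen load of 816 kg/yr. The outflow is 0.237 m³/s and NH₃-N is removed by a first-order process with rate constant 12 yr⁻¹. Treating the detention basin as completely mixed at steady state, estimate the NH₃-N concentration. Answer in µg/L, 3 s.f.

Outflow Q = 0.237 m³/s × 3.156e+07 s/yr = 7.479e+06 m³/yr.
Steady-state CSTR mass balance: W = Q·C + k·V·C, so C = W/(Q + kV).
Q + kV = 7.479e+06 + 12·2.17e+09 = 2.605e+10 m³/yr.
C = 816/2.605e+10 = 3.133e-08 kg/m³ = 3.133e-05 mg/L = 0.03133 µg/L.

0.0313 µg/L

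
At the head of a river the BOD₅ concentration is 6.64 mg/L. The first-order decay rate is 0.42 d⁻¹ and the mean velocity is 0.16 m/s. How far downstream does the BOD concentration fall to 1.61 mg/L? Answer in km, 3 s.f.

46.6 km

From C = C₀·e^(−kt), t = ln(C₀/C)/k = ln(6.64/1.61)/0.42 = 1.417/0.42 = 3.374 d.
Distance = v·t = 0.16 m/s × 2.915e+05 s = 4.664e+04 m = 46.64 km.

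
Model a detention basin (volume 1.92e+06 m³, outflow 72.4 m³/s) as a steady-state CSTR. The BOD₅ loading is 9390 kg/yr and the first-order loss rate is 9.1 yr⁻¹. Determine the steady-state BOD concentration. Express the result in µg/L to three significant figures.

4.08 µg/L

Outflow Q = 72.4 m³/s × 3.156e+07 s/yr = 2.285e+09 m³/yr.
Steady-state CSTR mass balance: W = Q·C + k·V·C, so C = W/(Q + kV).
Q + kV = 2.285e+09 + 9.1·1.92e+06 = 2.302e+09 m³/yr.
C = 9390/2.302e+09 = 4.079e-06 kg/m³ = 0.004079 mg/L = 4.079 µg/L.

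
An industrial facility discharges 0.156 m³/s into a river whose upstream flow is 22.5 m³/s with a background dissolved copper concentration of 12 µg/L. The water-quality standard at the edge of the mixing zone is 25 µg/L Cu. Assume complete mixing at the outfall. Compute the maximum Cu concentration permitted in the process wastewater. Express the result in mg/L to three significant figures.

1.90 mg/L

12 µg/L = 0.012 mg/L.
25 µg/L = 0.025 mg/L.
Mass balance: 0.025·22.66 = 0.156·Cₑ + 22.5·0.012.
Cₑ = (0.5664 − 0.27) / 0.156 = 1.9 mg/L.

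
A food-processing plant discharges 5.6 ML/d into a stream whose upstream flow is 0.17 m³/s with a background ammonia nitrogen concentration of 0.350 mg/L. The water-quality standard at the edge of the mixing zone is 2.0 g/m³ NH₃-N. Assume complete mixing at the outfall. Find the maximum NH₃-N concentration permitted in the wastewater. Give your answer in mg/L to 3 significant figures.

6.33 mg/L

5.6 ML/d = 0.06481 m³/s.
Mass balance: 2·0.2348 = 0.06481·Cₑ + 0.17·0.35.
Cₑ = (0.4696 − 0.0595) / 0.06481 = 6.328 mg/L.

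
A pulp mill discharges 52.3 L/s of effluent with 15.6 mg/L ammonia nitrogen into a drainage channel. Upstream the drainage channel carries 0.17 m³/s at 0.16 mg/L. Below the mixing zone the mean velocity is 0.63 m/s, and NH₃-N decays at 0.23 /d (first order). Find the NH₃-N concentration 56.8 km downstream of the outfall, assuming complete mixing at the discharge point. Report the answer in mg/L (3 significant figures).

2.98 mg/L

52.3 L/s = 0.0523 m³/s.
After complete mixing, C₀ = (0.0523·15.6 + 0.17·0.16) / 0.2223 = 3.793 mg/L.
Travel time t = 5.68e+04 m / 0.63 m/s = 9.016e+04 s = 1.044 d.
C = 3.793·exp(−0.23·1.044) = 3.793·0.7866 = 2.983 mg/L.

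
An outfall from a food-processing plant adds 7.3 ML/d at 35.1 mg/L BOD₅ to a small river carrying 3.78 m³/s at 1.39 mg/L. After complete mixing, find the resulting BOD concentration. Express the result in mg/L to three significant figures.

2.13 mg/L

7.3 ML/d = 0.08449 m³/s.
By mass balance at complete mixing, C = (0.08449·35.1 + 3.78·1.39) / (0.08449 + 3.78) = 8.22/3.864 = 2.127 mg/L.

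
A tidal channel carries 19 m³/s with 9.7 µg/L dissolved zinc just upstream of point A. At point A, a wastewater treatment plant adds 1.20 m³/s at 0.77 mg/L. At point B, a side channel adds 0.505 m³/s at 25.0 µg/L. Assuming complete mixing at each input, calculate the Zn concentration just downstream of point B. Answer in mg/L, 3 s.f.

9.7 µg/L = 0.0097 mg/L.
After input A: C = (19·0.0097 + 1.2·0.77) / 20.2 = 0.05487 mg/L.
25.0 µg/L = 0.025 mg/L.
After input B: C = (20.2·0.05487 + 0.505·0.025) / 20.7 = 0.05414 mg/L.

0.0541 mg/L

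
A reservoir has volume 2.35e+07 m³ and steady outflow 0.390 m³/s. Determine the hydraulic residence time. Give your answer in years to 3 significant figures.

1.91 yr

Q = 0.390 m³/s × 3.156e+07 s/yr = 1.231e+07 m³/yr.
Hydraulic residence time τ = V/Q = 2.35e+07/1.231e+07 = 1.909 yr.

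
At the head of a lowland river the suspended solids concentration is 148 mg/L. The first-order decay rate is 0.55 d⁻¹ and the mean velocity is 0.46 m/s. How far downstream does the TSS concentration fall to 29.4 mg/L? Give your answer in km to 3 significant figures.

117 km

From C = C₀·e^(−kt), t = ln(C₀/C)/k = ln(148/29.4)/0.55 = 1.616/0.55 = 2.939 d.
Distance = v·t = 0.46 m/s × 2.539e+05 s = 1.168e+05 m = 116.8 km.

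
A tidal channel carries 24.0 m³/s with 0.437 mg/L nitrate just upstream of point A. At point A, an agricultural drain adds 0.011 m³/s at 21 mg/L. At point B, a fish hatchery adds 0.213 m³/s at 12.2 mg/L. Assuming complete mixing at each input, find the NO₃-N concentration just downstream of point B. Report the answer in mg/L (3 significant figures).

0.550 mg/L

After input A: C = (24·0.437 + 0.011·21) / 24.01 = 0.4464 mg/L.
After input B: C = (24.01·0.4464 + 0.213·12.2) / 24.22 = 0.5498 mg/L.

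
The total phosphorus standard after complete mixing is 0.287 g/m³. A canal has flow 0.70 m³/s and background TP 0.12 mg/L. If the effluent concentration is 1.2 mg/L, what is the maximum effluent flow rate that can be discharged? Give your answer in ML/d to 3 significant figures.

Mass balance at complete mixing: C_std·(Q_w + Q_r) = Q_w·C_e + Q_r·C_b.
Rearranging, Q_w = Q_r·(C_std − C_b)/(C_e − C_std) = 0.70·(0.287 − 0.12) / (1.2 − 0.287) = 0.128 m³/s.
= 11.06 ML/d.

11.1 ML/d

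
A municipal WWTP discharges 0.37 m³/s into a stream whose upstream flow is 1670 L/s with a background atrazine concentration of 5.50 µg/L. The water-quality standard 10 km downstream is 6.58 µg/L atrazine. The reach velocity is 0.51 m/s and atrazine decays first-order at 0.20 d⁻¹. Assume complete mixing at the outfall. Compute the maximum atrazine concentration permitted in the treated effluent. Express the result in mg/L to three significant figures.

1670 L/s = 1.67 m³/s.
5.50 µg/L = 0.0055 mg/L.
6.58 µg/L = 0.00658 mg/L.
Travel time to the compliance point: t = 1e+04/0.51 = 1.961e+04 s = 0.2269 d; decay factor exp(−0.20·0.2269) = 0.9556.
So the concentration just after mixing may be at most 0.00658/0.9556 = 0.006886 mg/L.
Mass balance: 0.006886·2.04 = 0.37·Cₑ + 1.67·0.0055.
Cₑ = (0.01405 − 0.009185) / 0.37 = 0.01314 mg/L.

0.0131 mg/L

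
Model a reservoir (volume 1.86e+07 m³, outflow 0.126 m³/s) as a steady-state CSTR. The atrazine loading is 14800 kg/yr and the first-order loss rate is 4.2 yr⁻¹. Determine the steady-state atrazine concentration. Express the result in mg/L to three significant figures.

0.180 mg/L

Outflow Q = 0.126 m³/s × 3.156e+07 s/yr = 3.976e+06 m³/yr.
Steady-state CSTR mass balance: W = Q·C + k·V·C, so C = W/(Q + kV).
Q + kV = 3.976e+06 + 4.2·1.86e+07 = 8.21e+07 m³/yr.
C = 14800/8.21e+07 = 0.0001803 kg/m³ = 0.1803 mg/L.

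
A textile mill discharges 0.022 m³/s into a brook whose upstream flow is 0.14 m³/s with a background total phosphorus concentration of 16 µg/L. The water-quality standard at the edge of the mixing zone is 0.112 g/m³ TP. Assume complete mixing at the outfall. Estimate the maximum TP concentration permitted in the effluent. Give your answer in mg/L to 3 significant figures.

16 µg/L = 0.016 mg/L.
Mass balance: 0.112·0.162 = 0.022·Cₑ + 0.14·0.016.
Cₑ = (0.01814 − 0.00224) / 0.022 = 0.7229 mg/L.

0.723 mg/L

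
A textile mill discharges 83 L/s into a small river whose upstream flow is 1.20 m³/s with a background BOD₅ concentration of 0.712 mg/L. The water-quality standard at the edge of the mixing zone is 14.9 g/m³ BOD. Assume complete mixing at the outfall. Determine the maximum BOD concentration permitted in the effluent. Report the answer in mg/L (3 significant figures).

83 L/s = 0.083 m³/s.
Mass balance: 14.9·1.283 = 0.083·Cₑ + 1.2·0.712.
Cₑ = (19.12 − 0.8544) / 0.083 = 220 mg/L.

220 mg/L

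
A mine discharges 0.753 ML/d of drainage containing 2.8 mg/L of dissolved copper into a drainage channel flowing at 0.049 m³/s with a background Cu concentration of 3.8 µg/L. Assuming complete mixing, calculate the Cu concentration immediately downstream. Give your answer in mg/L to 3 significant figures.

0.753 ML/d = 0.008715 m³/s.
3.8 µg/L = 0.0038 mg/L.
Conservation of mass across the mixing zone: C = (0.008715·2.8 + 0.049·0.0038) / (0.008715 + 0.049) = 0.02459/0.05772 = 0.426 mg/L.

0.426 mg/L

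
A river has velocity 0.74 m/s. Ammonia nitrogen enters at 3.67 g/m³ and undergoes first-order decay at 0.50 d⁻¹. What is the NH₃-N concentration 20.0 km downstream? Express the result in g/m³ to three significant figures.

3.14 g/m³

Travel time t = 20.0 km / 0.74 m/s = 2e+04/0.74 = 2.703e+04 s = 0.3128 d.
First-order decay: C = 3.67·exp(−0.50·0.3128) = 3.67·0.8552 = 3.139 g/m³.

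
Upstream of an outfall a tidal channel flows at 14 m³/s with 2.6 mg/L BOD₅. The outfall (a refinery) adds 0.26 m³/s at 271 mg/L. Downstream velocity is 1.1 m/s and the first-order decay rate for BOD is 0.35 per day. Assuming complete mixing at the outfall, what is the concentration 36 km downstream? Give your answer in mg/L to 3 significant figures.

6.56 mg/L

After complete mixing, C₀ = (0.26·271 + 14·2.6) / 14.26 = 7.494 mg/L.
Travel time t = 3.6e+04 m / 1.1 m/s = 3.273e+04 s = 0.3788 d.
C = 7.494·exp(−0.35·0.3788) = 7.494·0.8758 = 6.563 mg/L.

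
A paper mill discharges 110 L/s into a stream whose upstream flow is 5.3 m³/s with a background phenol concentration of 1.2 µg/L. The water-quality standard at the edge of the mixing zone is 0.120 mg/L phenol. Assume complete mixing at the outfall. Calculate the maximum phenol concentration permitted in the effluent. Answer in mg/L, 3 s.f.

5.84 mg/L

110 L/s = 0.11 m³/s.
1.2 µg/L = 0.0012 mg/L.
Mass balance: 0.12·5.41 = 0.11·Cₑ + 5.3·0.0012.
Cₑ = (0.6492 − 0.00636) / 0.11 = 5.844 mg/L.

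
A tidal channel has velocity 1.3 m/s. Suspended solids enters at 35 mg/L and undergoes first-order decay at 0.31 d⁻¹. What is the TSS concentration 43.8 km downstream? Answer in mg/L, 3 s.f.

Travel time t = 43.8 km / 1.3 m/s = 4.38e+04/1.3 = 3.369e+04 s = 0.39 d.
First-order decay: C = 35·exp(−0.31·0.39) = 35·0.8861 = 31.01 mg/L.

31.0 mg/L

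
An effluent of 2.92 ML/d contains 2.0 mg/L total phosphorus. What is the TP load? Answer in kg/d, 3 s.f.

2.92 ML/d = 0.0338 m³/s.
Mass flux = Q·C = 0.0338 m³/s × 2 g/m³ = 0.06759 g/s.
= 0.06759 g/s × 86.4 = 5.84 kg/d.

5.84 kg/d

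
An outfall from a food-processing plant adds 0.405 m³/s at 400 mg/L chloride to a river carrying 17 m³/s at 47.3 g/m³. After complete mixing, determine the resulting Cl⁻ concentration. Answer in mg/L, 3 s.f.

55.5 mg/L

By mass balance at complete mixing, C = (0.405·400 + 17·47.3) / (0.405 + 17) = 966.1/17.41 = 55.51 mg/L.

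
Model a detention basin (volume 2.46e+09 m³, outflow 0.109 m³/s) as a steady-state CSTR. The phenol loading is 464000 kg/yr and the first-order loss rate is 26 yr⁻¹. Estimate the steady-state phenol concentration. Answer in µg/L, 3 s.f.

7.25 µg/L

Outflow Q = 0.109 m³/s × 3.156e+07 s/yr = 3.44e+06 m³/yr.
Steady-state CSTR mass balance: W = Q·C + k·V·C, so C = W/(Q + kV).
Q + kV = 3.44e+06 + 26·2.46e+09 = 6.396e+10 m³/yr.
C = 464000/6.396e+10 = 7.254e-06 kg/m³ = 0.007254 mg/L = 7.254 µg/L.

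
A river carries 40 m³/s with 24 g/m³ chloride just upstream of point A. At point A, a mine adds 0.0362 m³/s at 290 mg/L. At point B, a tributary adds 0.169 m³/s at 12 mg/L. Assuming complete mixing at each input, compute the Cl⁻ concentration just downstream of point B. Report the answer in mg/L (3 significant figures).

24.2 mg/L

After input A: C = (40·24 + 0.0362·290) / 40.04 = 24.24 mg/L.
After input B: C = (40.04·24.24 + 0.169·12) / 40.21 = 24.19 mg/L.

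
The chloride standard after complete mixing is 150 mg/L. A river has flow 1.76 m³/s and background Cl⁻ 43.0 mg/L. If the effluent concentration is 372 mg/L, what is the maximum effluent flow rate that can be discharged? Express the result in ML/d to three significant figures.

Mass balance at complete mixing: C_std·(Q_w + Q_r) = Q_w·C_e + Q_r·C_b.
Rearranging, Q_w = Q_r·(C_std − C_b)/(C_e − C_std) = 1.76·(150 − 43) / (372 − 150) = 0.8483 m³/s.
= 73.29 ML/d.

73.3 ML/d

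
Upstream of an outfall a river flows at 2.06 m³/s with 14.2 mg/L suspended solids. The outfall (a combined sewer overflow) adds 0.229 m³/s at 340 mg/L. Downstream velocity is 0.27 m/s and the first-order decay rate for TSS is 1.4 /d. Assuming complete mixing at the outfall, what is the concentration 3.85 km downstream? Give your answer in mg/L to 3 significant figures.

After complete mixing, C₀ = (0.229·340 + 2.06·14.2) / 2.289 = 46.79 mg/L.
Travel time t = 3850 m / 0.27 m/s = 1.426e+04 s = 0.165 d.
C = 46.79·exp(−1.4·0.165) = 46.79·0.7937 = 37.14 mg/L.

37.1 mg/L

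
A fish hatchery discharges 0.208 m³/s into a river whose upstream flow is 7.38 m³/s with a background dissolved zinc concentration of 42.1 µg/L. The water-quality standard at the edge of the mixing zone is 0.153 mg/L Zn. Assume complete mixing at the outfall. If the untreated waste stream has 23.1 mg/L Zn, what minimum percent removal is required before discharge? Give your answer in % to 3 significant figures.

82.3 %

42.1 µg/L = 0.0421 mg/L.
Mass balance: 0.153·7.588 = 0.208·Cₑ + 7.38·0.0421.
Cₑ = (1.161 − 0.3107) / 0.208 = 4.088 mg/L.
Required removal = 1 − 4.088/23.1 = 82.3 %.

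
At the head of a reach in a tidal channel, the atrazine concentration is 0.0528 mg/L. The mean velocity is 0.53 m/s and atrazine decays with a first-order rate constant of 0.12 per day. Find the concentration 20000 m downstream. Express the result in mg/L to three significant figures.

0.0501 mg/L

Travel time t = 20000 m / 0.53 m/s = 2e+04/0.53 = 3.774e+04 s = 0.4368 d.
First-order decay: C = 0.0528·exp(−0.12·0.4368) = 0.0528·0.9489 = 0.0501 mg/L.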